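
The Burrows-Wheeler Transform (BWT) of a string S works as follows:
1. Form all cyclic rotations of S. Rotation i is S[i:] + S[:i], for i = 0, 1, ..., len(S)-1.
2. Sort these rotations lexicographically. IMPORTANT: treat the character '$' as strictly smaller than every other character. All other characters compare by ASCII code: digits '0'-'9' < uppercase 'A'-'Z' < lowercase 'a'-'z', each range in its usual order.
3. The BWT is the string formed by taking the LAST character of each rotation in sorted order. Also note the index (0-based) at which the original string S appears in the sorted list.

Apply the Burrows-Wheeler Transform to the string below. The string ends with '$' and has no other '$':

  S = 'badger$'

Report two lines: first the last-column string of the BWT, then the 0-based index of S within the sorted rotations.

Answer: rb$agde
2

Derivation:
All 7 rotations (rotation i = S[i:]+S[:i]):
  rot[0] = badger$
  rot[1] = adger$b
  rot[2] = dger$ba
  rot[3] = ger$bad
  rot[4] = er$badg
  rot[5] = r$badge
  rot[6] = $badger
Sorted (with $ < everything):
  sorted[0] = $badger  (last char: 'r')
  sorted[1] = adger$b  (last char: 'b')
  sorted[2] = badger$  (last char: '$')
  sorted[3] = dger$ba  (last char: 'a')
  sorted[4] = er$badg  (last char: 'g')
  sorted[5] = ger$bad  (last char: 'd')
  sorted[6] = r$badge  (last char: 'e')
Last column: rb$agde
Original string S is at sorted index 2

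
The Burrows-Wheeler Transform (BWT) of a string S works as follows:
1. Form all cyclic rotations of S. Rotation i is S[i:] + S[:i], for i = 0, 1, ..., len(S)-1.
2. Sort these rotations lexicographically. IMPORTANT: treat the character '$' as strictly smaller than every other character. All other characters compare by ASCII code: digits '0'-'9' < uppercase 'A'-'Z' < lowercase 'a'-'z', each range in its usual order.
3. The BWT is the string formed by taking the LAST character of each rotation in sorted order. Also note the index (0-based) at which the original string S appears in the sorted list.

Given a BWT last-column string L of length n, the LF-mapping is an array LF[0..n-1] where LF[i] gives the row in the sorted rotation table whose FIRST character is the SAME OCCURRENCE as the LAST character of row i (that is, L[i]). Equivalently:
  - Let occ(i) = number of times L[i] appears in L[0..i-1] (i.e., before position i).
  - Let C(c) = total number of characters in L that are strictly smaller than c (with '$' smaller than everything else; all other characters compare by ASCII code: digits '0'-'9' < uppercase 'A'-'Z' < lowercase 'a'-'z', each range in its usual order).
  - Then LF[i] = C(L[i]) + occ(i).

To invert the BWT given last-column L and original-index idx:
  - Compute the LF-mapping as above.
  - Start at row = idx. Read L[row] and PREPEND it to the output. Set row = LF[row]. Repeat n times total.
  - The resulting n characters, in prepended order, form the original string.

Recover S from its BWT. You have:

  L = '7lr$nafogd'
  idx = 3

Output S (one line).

Answer: dragonfl7$

Derivation:
LF mapping: 1 6 9 0 7 2 4 8 5 3
Walk LF starting at row 3, prepending L[row]:
  step 1: row=3, L[3]='$', prepend. Next row=LF[3]=0
  step 2: row=0, L[0]='7', prepend. Next row=LF[0]=1
  step 3: row=1, L[1]='l', prepend. Next row=LF[1]=6
  step 4: row=6, L[6]='f', prepend. Next row=LF[6]=4
  step 5: row=4, L[4]='n', prepend. Next row=LF[4]=7
  step 6: row=7, L[7]='o', prepend. Next row=LF[7]=8
  step 7: row=8, L[8]='g', prepend. Next row=LF[8]=5
  step 8: row=5, L[5]='a', prepend. Next row=LF[5]=2
  step 9: row=2, L[2]='r', prepend. Next row=LF[2]=9
  step 10: row=9, L[9]='d', prepend. Next row=LF[9]=3
Reversed output: dragonfl7$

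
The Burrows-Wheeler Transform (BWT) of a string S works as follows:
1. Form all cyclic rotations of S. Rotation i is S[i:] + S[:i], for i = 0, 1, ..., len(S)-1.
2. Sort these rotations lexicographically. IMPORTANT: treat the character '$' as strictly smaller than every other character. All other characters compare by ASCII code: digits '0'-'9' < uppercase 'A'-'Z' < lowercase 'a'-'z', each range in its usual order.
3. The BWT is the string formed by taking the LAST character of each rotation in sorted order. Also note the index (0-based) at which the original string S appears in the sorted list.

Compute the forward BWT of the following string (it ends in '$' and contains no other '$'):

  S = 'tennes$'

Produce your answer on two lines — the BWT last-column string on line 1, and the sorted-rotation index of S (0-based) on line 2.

Answer: stnnee$
6

Derivation:
All 7 rotations (rotation i = S[i:]+S[:i]):
  rot[0] = tennes$
  rot[1] = ennes$t
  rot[2] = nnes$te
  rot[3] = nes$ten
  rot[4] = es$tenn
  rot[5] = s$tenne
  rot[6] = $tennes
Sorted (with $ < everything):
  sorted[0] = $tennes  (last char: 's')
  sorted[1] = ennes$t  (last char: 't')
  sorted[2] = es$tenn  (last char: 'n')
  sorted[3] = nes$ten  (last char: 'n')
  sorted[4] = nnes$te  (last char: 'e')
  sorted[5] = s$tenne  (last char: 'e')
  sorted[6] = tennes$  (last char: '$')
Last column: stnnee$
Original string S is at sorted index 6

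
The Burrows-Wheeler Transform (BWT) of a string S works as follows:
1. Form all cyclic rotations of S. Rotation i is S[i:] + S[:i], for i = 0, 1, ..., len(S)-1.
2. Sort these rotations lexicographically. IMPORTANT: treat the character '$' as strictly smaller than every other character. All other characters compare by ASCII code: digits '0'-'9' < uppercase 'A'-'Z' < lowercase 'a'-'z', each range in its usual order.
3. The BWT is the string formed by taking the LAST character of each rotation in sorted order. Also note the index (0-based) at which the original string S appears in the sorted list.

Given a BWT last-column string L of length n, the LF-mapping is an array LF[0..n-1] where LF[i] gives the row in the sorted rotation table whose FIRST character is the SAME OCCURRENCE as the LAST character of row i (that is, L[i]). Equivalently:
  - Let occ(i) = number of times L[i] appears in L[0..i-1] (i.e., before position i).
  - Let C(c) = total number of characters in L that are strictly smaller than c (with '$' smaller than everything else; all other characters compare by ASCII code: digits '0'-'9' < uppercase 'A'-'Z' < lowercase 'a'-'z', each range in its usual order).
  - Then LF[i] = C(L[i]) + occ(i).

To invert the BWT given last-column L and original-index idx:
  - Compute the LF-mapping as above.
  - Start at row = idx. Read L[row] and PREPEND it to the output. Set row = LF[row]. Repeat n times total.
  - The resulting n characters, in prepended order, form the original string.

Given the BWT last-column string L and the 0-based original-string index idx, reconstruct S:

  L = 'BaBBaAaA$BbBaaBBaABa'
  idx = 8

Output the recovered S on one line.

LF mapping: 4 12 5 6 13 1 14 2 0 7 19 8 15 16 9 10 17 3 11 18
Walk LF starting at row 8, prepending L[row]:
  step 1: row=8, L[8]='$', prepend. Next row=LF[8]=0
  step 2: row=0, L[0]='B', prepend. Next row=LF[0]=4
  step 3: row=4, L[4]='a', prepend. Next row=LF[4]=13
  step 4: row=13, L[13]='a', prepend. Next row=LF[13]=16
  step 5: row=16, L[16]='a', prepend. Next row=LF[16]=17
  step 6: row=17, L[17]='A', prepend. Next row=LF[17]=3
  step 7: row=3, L[3]='B', prepend. Next row=LF[3]=6
  step 8: row=6, L[6]='a', prepend. Next row=LF[6]=14
  step 9: row=14, L[14]='B', prepend. Next row=LF[14]=9
  step 10: row=9, L[9]='B', prepend. Next row=LF[9]=7
  step 11: row=7, L[7]='A', prepend. Next row=LF[7]=2
  step 12: row=2, L[2]='B', prepend. Next row=LF[2]=5
  step 13: row=5, L[5]='A', prepend. Next row=LF[5]=1
  step 14: row=1, L[1]='a', prepend. Next row=LF[1]=12
  step 15: row=12, L[12]='a', prepend. Next row=LF[12]=15
  step 16: row=15, L[15]='B', prepend. Next row=LF[15]=10
  step 17: row=10, L[10]='b', prepend. Next row=LF[10]=19
  step 18: row=19, L[19]='a', prepend. Next row=LF[19]=18
  step 19: row=18, L[18]='B', prepend. Next row=LF[18]=11
  step 20: row=11, L[11]='B', prepend. Next row=LF[11]=8
Reversed output: BBabBaaABABBaBAaaaB$

Answer: BBabBaaABABBaBAaaaB$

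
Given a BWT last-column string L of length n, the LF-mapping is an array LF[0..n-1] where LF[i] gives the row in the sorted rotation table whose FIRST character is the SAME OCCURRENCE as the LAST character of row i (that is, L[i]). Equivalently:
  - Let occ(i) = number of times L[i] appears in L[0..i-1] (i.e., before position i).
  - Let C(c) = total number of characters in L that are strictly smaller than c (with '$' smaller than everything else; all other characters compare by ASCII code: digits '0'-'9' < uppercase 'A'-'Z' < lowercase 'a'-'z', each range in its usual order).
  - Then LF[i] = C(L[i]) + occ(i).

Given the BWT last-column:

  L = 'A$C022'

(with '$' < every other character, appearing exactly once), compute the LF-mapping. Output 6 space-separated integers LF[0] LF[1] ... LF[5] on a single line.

Char counts: '$':1, '0':1, '2':2, 'A':1, 'C':1
C (first-col start): C('$')=0, C('0')=1, C('2')=2, C('A')=4, C('C')=5
L[0]='A': occ=0, LF[0]=C('A')+0=4+0=4
L[1]='$': occ=0, LF[1]=C('$')+0=0+0=0
L[2]='C': occ=0, LF[2]=C('C')+0=5+0=5
L[3]='0': occ=0, LF[3]=C('0')+0=1+0=1
L[4]='2': occ=0, LF[4]=C('2')+0=2+0=2
L[5]='2': occ=1, LF[5]=C('2')+1=2+1=3

Answer: 4 0 5 1 2 3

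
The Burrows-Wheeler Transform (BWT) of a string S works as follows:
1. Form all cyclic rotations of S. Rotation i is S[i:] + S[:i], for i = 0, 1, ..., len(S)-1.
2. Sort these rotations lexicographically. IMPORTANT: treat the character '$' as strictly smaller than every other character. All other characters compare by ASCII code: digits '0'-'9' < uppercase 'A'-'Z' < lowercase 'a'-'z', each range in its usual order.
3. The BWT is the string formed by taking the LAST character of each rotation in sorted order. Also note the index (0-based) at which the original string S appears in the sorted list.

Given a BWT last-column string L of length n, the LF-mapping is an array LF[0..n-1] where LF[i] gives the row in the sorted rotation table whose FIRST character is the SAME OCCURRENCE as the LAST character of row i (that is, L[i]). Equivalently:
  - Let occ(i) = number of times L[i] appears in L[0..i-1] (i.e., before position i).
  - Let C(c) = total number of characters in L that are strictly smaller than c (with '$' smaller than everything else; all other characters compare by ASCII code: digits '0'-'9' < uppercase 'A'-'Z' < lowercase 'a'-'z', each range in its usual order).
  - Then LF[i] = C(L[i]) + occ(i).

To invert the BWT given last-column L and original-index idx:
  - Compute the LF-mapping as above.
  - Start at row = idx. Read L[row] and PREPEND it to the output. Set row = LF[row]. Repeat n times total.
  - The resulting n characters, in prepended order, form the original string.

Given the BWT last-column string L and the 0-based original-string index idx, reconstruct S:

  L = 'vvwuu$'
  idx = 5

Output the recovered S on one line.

LF mapping: 3 4 5 1 2 0
Walk LF starting at row 5, prepending L[row]:
  step 1: row=5, L[5]='$', prepend. Next row=LF[5]=0
  step 2: row=0, L[0]='v', prepend. Next row=LF[0]=3
  step 3: row=3, L[3]='u', prepend. Next row=LF[3]=1
  step 4: row=1, L[1]='v', prepend. Next row=LF[1]=4
  step 5: row=4, L[4]='u', prepend. Next row=LF[4]=2
  step 6: row=2, L[2]='w', prepend. Next row=LF[2]=5
Reversed output: wuvuv$

Answer: wuvuv$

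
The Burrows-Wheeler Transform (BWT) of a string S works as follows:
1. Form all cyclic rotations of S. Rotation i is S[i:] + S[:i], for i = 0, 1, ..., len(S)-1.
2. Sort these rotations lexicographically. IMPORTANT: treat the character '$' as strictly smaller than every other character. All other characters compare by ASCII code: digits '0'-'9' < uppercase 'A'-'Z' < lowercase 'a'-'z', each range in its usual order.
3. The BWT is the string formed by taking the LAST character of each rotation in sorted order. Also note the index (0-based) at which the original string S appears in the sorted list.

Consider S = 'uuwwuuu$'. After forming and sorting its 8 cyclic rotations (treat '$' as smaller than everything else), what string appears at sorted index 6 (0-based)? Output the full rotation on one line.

Answer: wuuu$uuw

Derivation:
All 8 rotations (rotation i = S[i:]+S[:i]):
  rot[0] = uuwwuuu$
  rot[1] = uwwuuu$u
  rot[2] = wwuuu$uu
  rot[3] = wuuu$uuw
  rot[4] = uuu$uuww
  rot[5] = uu$uuwwu
  rot[6] = u$uuwwuu
  rot[7] = $uuwwuuu
Sorted (with $ < everything):
  sorted[0] = $uuwwuuu
  sorted[1] = u$uuwwuu
  sorted[2] = uu$uuwwu
  sorted[3] = uuu$uuww
  sorted[4] = uuwwuuu$
  sorted[5] = uwwuuu$u
  sorted[6] = wuuu$uuw
  sorted[7] = wwuuu$uu
sorted[6] = wuuu$uuw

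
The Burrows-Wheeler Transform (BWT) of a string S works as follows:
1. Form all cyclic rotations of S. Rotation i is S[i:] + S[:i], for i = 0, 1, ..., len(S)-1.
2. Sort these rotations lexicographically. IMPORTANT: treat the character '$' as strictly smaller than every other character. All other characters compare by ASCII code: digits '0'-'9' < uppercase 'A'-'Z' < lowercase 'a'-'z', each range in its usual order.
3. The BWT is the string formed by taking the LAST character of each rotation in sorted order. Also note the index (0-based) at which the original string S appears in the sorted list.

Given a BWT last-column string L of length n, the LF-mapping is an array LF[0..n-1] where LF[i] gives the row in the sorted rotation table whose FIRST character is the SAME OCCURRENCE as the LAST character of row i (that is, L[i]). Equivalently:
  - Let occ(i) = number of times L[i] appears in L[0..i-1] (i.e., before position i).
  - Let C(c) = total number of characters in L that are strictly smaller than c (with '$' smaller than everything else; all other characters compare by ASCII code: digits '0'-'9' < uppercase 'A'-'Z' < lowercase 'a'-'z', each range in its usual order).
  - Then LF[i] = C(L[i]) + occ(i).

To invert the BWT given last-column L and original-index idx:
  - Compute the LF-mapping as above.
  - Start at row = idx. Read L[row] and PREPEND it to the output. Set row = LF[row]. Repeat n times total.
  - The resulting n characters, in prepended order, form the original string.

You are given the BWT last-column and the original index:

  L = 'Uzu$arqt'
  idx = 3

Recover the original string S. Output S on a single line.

LF mapping: 1 7 6 0 2 4 3 5
Walk LF starting at row 3, prepending L[row]:
  step 1: row=3, L[3]='$', prepend. Next row=LF[3]=0
  step 2: row=0, L[0]='U', prepend. Next row=LF[0]=1
  step 3: row=1, L[1]='z', prepend. Next row=LF[1]=7
  step 4: row=7, L[7]='t', prepend. Next row=LF[7]=5
  step 5: row=5, L[5]='r', prepend. Next row=LF[5]=4
  step 6: row=4, L[4]='a', prepend. Next row=LF[4]=2
  step 7: row=2, L[2]='u', prepend. Next row=LF[2]=6
  step 8: row=6, L[6]='q', prepend. Next row=LF[6]=3
Reversed output: quartzU$

Answer: quartzU$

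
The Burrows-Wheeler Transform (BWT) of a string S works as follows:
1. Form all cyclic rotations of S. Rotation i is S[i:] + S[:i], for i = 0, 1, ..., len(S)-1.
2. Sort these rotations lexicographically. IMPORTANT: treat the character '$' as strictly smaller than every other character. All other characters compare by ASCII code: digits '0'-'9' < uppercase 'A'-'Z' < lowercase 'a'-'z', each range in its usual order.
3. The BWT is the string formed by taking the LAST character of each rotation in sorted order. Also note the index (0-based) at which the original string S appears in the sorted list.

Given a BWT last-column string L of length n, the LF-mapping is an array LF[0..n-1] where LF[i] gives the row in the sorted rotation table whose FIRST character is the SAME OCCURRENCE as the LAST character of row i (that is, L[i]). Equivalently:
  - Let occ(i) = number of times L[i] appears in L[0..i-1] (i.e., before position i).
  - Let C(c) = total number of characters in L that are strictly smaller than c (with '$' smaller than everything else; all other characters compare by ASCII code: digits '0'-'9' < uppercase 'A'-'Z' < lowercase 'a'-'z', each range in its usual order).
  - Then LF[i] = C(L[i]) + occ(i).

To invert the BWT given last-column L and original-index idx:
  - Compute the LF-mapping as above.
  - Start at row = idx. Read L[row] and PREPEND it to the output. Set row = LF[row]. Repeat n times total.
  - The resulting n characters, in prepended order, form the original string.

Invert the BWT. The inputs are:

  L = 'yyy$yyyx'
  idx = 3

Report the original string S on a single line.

LF mapping: 2 3 4 0 5 6 7 1
Walk LF starting at row 3, prepending L[row]:
  step 1: row=3, L[3]='$', prepend. Next row=LF[3]=0
  step 2: row=0, L[0]='y', prepend. Next row=LF[0]=2
  step 3: row=2, L[2]='y', prepend. Next row=LF[2]=4
  step 4: row=4, L[4]='y', prepend. Next row=LF[4]=5
  step 5: row=5, L[5]='y', prepend. Next row=LF[5]=6
  step 6: row=6, L[6]='y', prepend. Next row=LF[6]=7
  step 7: row=7, L[7]='x', prepend. Next row=LF[7]=1
  step 8: row=1, L[1]='y', prepend. Next row=LF[1]=3
Reversed output: yxyyyyy$

Answer: yxyyyyy$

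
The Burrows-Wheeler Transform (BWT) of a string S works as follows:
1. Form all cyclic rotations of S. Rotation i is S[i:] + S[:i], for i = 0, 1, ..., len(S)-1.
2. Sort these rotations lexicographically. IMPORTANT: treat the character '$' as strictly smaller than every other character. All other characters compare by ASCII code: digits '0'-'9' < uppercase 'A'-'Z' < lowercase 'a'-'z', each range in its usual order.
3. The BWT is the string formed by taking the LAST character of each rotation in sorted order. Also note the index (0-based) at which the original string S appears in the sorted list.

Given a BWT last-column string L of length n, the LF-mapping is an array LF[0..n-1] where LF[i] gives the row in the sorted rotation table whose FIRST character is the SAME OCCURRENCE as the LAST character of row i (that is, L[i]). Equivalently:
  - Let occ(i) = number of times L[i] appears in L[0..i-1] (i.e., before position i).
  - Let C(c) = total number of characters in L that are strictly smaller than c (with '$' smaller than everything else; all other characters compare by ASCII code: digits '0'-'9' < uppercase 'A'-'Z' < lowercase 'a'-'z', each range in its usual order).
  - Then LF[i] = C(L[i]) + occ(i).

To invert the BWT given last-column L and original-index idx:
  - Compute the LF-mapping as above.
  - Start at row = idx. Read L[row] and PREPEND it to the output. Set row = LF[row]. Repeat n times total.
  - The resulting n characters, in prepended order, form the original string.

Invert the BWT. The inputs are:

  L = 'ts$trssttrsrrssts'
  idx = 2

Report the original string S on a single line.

LF mapping: 12 5 0 13 1 6 7 14 15 2 8 3 4 9 10 16 11
Walk LF starting at row 2, prepending L[row]:
  step 1: row=2, L[2]='$', prepend. Next row=LF[2]=0
  step 2: row=0, L[0]='t', prepend. Next row=LF[0]=12
  step 3: row=12, L[12]='r', prepend. Next row=LF[12]=4
  step 4: row=4, L[4]='r', prepend. Next row=LF[4]=1
  step 5: row=1, L[1]='s', prepend. Next row=LF[1]=5
  step 6: row=5, L[5]='s', prepend. Next row=LF[5]=6
  step 7: row=6, L[6]='s', prepend. Next row=LF[6]=7
  step 8: row=7, L[7]='t', prepend. Next row=LF[7]=14
  step 9: row=14, L[14]='s', prepend. Next row=LF[14]=10
  step 10: row=10, L[10]='s', prepend. Next row=LF[10]=8
  step 11: row=8, L[8]='t', prepend. Next row=LF[8]=15
  step 12: row=15, L[15]='t', prepend. Next row=LF[15]=16
  step 13: row=16, L[16]='s', prepend. Next row=LF[16]=11
  step 14: row=11, L[11]='r', prepend. Next row=LF[11]=3
  step 15: row=3, L[3]='t', prepend. Next row=LF[3]=13
  step 16: row=13, L[13]='s', prepend. Next row=LF[13]=9
  step 17: row=9, L[9]='r', prepend. Next row=LF[9]=2
Reversed output: rstrsttsstsssrrt$

Answer: rstrsttsstsssrrt$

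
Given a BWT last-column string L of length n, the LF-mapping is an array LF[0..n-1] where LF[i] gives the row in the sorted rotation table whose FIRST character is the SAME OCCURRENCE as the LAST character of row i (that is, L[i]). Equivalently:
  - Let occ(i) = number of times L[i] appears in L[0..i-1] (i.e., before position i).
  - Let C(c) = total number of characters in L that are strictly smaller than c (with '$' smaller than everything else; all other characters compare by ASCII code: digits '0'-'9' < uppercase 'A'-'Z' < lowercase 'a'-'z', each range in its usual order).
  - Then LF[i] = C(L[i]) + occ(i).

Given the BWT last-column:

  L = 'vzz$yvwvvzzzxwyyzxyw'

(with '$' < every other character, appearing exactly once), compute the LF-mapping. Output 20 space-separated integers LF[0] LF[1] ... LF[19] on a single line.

Answer: 1 14 15 0 10 2 5 3 4 16 17 18 8 6 11 12 19 9 13 7

Derivation:
Char counts: '$':1, 'v':4, 'w':3, 'x':2, 'y':4, 'z':6
C (first-col start): C('$')=0, C('v')=1, C('w')=5, C('x')=8, C('y')=10, C('z')=14
L[0]='v': occ=0, LF[0]=C('v')+0=1+0=1
L[1]='z': occ=0, LF[1]=C('z')+0=14+0=14
L[2]='z': occ=1, LF[2]=C('z')+1=14+1=15
L[3]='$': occ=0, LF[3]=C('$')+0=0+0=0
L[4]='y': occ=0, LF[4]=C('y')+0=10+0=10
L[5]='v': occ=1, LF[5]=C('v')+1=1+1=2
L[6]='w': occ=0, LF[6]=C('w')+0=5+0=5
L[7]='v': occ=2, LF[7]=C('v')+2=1+2=3
L[8]='v': occ=3, LF[8]=C('v')+3=1+3=4
L[9]='z': occ=2, LF[9]=C('z')+2=14+2=16
L[10]='z': occ=3, LF[10]=C('z')+3=14+3=17
L[11]='z': occ=4, LF[11]=C('z')+4=14+4=18
L[12]='x': occ=0, LF[12]=C('x')+0=8+0=8
L[13]='w': occ=1, LF[13]=C('w')+1=5+1=6
L[14]='y': occ=1, LF[14]=C('y')+1=10+1=11
L[15]='y': occ=2, LF[15]=C('y')+2=10+2=12
L[16]='z': occ=5, LF[16]=C('z')+5=14+5=19
L[17]='x': occ=1, LF[17]=C('x')+1=8+1=9
L[18]='y': occ=3, LF[18]=C('y')+3=10+3=13
L[19]='w': occ=2, LF[19]=C('w')+2=5+2=7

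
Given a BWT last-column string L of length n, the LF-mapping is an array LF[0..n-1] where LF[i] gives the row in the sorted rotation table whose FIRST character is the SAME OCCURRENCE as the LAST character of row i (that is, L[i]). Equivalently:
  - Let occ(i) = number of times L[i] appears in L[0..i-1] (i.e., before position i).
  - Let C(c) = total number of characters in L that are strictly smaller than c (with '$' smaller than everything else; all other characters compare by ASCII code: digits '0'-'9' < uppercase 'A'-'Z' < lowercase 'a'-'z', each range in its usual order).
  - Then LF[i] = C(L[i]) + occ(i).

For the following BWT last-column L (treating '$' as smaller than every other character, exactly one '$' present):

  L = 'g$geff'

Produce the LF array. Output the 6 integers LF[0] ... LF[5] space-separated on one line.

Answer: 4 0 5 1 2 3

Derivation:
Char counts: '$':1, 'e':1, 'f':2, 'g':2
C (first-col start): C('$')=0, C('e')=1, C('f')=2, C('g')=4
L[0]='g': occ=0, LF[0]=C('g')+0=4+0=4
L[1]='$': occ=0, LF[1]=C('$')+0=0+0=0
L[2]='g': occ=1, LF[2]=C('g')+1=4+1=5
L[3]='e': occ=0, LF[3]=C('e')+0=1+0=1
L[4]='f': occ=0, LF[4]=C('f')+0=2+0=2
L[5]='f': occ=1, LF[5]=C('f')+1=2+1=3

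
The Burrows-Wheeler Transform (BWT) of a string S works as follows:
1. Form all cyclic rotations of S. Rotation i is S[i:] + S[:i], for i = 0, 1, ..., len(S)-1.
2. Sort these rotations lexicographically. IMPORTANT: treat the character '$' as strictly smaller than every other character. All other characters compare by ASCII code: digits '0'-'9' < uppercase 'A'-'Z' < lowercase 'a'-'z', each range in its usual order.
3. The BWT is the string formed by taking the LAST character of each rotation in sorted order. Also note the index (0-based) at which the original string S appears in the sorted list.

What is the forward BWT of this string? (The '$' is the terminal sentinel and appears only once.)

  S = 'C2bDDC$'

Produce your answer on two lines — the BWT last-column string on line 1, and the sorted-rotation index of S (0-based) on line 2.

Answer: CCD$Db2
3

Derivation:
All 7 rotations (rotation i = S[i:]+S[:i]):
  rot[0] = C2bDDC$
  rot[1] = 2bDDC$C
  rot[2] = bDDC$C2
  rot[3] = DDC$C2b
  rot[4] = DC$C2bD
  rot[5] = C$C2bDD
  rot[6] = $C2bDDC
Sorted (with $ < everything):
  sorted[0] = $C2bDDC  (last char: 'C')
  sorted[1] = 2bDDC$C  (last char: 'C')
  sorted[2] = C$C2bDD  (last char: 'D')
  sorted[3] = C2bDDC$  (last char: '$')
  sorted[4] = DC$C2bD  (last char: 'D')
  sorted[5] = DDC$C2b  (last char: 'b')
  sorted[6] = bDDC$C2  (last char: '2')
Last column: CCD$Db2
Original string S is at sorted index 3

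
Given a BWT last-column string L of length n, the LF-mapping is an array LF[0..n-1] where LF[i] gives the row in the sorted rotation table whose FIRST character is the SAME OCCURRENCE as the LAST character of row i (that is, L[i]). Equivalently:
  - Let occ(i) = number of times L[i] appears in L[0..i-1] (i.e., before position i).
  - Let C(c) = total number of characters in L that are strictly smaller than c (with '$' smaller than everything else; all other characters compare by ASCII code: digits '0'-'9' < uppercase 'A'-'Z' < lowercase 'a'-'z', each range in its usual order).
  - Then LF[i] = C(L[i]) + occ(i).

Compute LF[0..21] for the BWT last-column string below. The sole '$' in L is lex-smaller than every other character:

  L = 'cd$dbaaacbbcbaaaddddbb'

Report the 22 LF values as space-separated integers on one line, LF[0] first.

Char counts: '$':1, 'a':6, 'b':6, 'c':3, 'd':6
C (first-col start): C('$')=0, C('a')=1, C('b')=7, C('c')=13, C('d')=16
L[0]='c': occ=0, LF[0]=C('c')+0=13+0=13
L[1]='d': occ=0, LF[1]=C('d')+0=16+0=16
L[2]='$': occ=0, LF[2]=C('$')+0=0+0=0
L[3]='d': occ=1, LF[3]=C('d')+1=16+1=17
L[4]='b': occ=0, LF[4]=C('b')+0=7+0=7
L[5]='a': occ=0, LF[5]=C('a')+0=1+0=1
L[6]='a': occ=1, LF[6]=C('a')+1=1+1=2
L[7]='a': occ=2, LF[7]=C('a')+2=1+2=3
L[8]='c': occ=1, LF[8]=C('c')+1=13+1=14
L[9]='b': occ=1, LF[9]=C('b')+1=7+1=8
L[10]='b': occ=2, LF[10]=C('b')+2=7+2=9
L[11]='c': occ=2, LF[11]=C('c')+2=13+2=15
L[12]='b': occ=3, LF[12]=C('b')+3=7+3=10
L[13]='a': occ=3, LF[13]=C('a')+3=1+3=4
L[14]='a': occ=4, LF[14]=C('a')+4=1+4=5
L[15]='a': occ=5, LF[15]=C('a')+5=1+5=6
L[16]='d': occ=2, LF[16]=C('d')+2=16+2=18
L[17]='d': occ=3, LF[17]=C('d')+3=16+3=19
L[18]='d': occ=4, LF[18]=C('d')+4=16+4=20
L[19]='d': occ=5, LF[19]=C('d')+5=16+5=21
L[20]='b': occ=4, LF[20]=C('b')+4=7+4=11
L[21]='b': occ=5, LF[21]=C('b')+5=7+5=12

Answer: 13 16 0 17 7 1 2 3 14 8 9 15 10 4 5 6 18 19 20 21 11 12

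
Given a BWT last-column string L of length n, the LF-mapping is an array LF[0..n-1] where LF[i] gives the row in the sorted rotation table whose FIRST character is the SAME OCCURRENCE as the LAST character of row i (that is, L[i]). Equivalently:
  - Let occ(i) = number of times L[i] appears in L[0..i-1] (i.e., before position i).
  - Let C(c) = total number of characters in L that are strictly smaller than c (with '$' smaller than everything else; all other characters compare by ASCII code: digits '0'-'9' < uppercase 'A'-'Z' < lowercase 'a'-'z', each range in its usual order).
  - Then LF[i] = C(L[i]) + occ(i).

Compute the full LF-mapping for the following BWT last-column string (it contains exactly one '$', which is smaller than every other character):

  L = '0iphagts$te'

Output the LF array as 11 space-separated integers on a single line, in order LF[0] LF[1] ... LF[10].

Char counts: '$':1, '0':1, 'a':1, 'e':1, 'g':1, 'h':1, 'i':1, 'p':1, 's':1, 't':2
C (first-col start): C('$')=0, C('0')=1, C('a')=2, C('e')=3, C('g')=4, C('h')=5, C('i')=6, C('p')=7, C('s')=8, C('t')=9
L[0]='0': occ=0, LF[0]=C('0')+0=1+0=1
L[1]='i': occ=0, LF[1]=C('i')+0=6+0=6
L[2]='p': occ=0, LF[2]=C('p')+0=7+0=7
L[3]='h': occ=0, LF[3]=C('h')+0=5+0=5
L[4]='a': occ=0, LF[4]=C('a')+0=2+0=2
L[5]='g': occ=0, LF[5]=C('g')+0=4+0=4
L[6]='t': occ=0, LF[6]=C('t')+0=9+0=9
L[7]='s': occ=0, LF[7]=C('s')+0=8+0=8
L[8]='$': occ=0, LF[8]=C('$')+0=0+0=0
L[9]='t': occ=1, LF[9]=C('t')+1=9+1=10
L[10]='e': occ=0, LF[10]=C('e')+0=3+0=3

Answer: 1 6 7 5 2 4 9 8 0 10 3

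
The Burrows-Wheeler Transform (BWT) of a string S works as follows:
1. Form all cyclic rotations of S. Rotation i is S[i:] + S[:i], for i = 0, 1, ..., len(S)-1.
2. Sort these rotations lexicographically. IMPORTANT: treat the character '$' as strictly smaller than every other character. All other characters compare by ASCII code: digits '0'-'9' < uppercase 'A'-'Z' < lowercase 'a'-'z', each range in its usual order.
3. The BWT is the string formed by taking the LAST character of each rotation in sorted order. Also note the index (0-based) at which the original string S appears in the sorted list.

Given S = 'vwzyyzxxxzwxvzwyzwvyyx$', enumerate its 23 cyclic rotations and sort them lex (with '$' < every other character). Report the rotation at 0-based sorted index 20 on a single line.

All 23 rotations (rotation i = S[i:]+S[:i]):
  rot[0] = vwzyyzxxxzwxvzwyzwvyyx$
  rot[1] = wzyyzxxxzwxvzwyzwvyyx$v
  rot[2] = zyyzxxxzwxvzwyzwvyyx$vw
  rot[3] = yyzxxxzwxvzwyzwvyyx$vwz
  rot[4] = yzxxxzwxvzwyzwvyyx$vwzy
  rot[5] = zxxxzwxvzwyzwvyyx$vwzyy
  rot[6] = xxxzwxvzwyzwvyyx$vwzyyz
  rot[7] = xxzwxvzwyzwvyyx$vwzyyzx
  rot[8] = xzwxvzwyzwvyyx$vwzyyzxx
  rot[9] = zwxvzwyzwvyyx$vwzyyzxxx
  rot[10] = wxvzwyzwvyyx$vwzyyzxxxz
  rot[11] = xvzwyzwvyyx$vwzyyzxxxzw
  rot[12] = vzwyzwvyyx$vwzyyzxxxzwx
  rot[13] = zwyzwvyyx$vwzyyzxxxzwxv
  rot[14] = wyzwvyyx$vwzyyzxxxzwxvz
  rot[15] = yzwvyyx$vwzyyzxxxzwxvzw
  rot[16] = zwvyyx$vwzyyzxxxzwxvzwy
  rot[17] = wvyyx$vwzyyzxxxzwxvzwyz
  rot[18] = vyyx$vwzyyzxxxzwxvzwyzw
  rot[19] = yyx$vwzyyzxxxzwxvzwyzwv
  rot[20] = yx$vwzyyzxxxzwxvzwyzwvy
  rot[21] = x$vwzyyzxxxzwxvzwyzwvyy
  rot[22] = $vwzyyzxxxzwxvzwyzwvyyx
Sorted (with $ < everything):
  sorted[0] = $vwzyyzxxxzwxvzwyzwvyyx
  sorted[1] = vwzyyzxxxzwxvzwyzwvyyx$
  sorted[2] = vyyx$vwzyyzxxxzwxvzwyzw
  sorted[3] = vzwyzwvyyx$vwzyyzxxxzwx
  sorted[4] = wvyyx$vwzyyzxxxzwxvzwyz
  sorted[5] = wxvzwyzwvyyx$vwzyyzxxxz
  sorted[6] = wyzwvyyx$vwzyyzxxxzwxvz
  sorted[7] = wzyyzxxxzwxvzwyzwvyyx$v
  sorted[8] = x$vwzyyzxxxzwxvzwyzwvyy
  sorted[9] = xvzwyzwvyyx$vwzyyzxxxzw
  sorted[10] = xxxzwxvzwyzwvyyx$vwzyyz
  sorted[11] = xxzwxvzwyzwvyyx$vwzyyzx
  sorted[12] = xzwxvzwyzwvyyx$vwzyyzxx
  sorted[13] = yx$vwzyyzxxxzwxvzwyzwvy
  sorted[14] = yyx$vwzyyzxxxzwxvzwyzwv
  sorted[15] = yyzxxxzwxvzwyzwvyyx$vwz
  sorted[16] = yzwvyyx$vwzyyzxxxzwxvzw
  sorted[17] = yzxxxzwxvzwyzwvyyx$vwzy
  sorted[18] = zwvyyx$vwzyyzxxxzwxvzwy
  sorted[19] = zwxvzwyzwvyyx$vwzyyzxxx
  sorted[20] = zwyzwvyyx$vwzyyzxxxzwxv
  sorted[21] = zxxxzwxvzwyzwvyyx$vwzyy
  sorted[22] = zyyzxxxzwxvzwyzwvyyx$vw
sorted[20] = zwyzwvyyx$vwzyyzxxxzwxv

Answer: zwyzwvyyx$vwzyyzxxxzwxv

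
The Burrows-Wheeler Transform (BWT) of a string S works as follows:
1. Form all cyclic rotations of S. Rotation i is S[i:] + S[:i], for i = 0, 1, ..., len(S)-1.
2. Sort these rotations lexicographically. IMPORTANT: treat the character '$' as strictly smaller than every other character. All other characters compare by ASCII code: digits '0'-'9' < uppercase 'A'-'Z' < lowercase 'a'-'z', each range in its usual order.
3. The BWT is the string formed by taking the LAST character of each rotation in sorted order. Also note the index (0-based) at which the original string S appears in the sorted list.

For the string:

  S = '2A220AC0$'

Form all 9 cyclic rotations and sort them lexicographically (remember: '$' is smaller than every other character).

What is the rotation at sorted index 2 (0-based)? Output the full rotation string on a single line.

Answer: 0AC0$2A22

Derivation:
All 9 rotations (rotation i = S[i:]+S[:i]):
  rot[0] = 2A220AC0$
  rot[1] = A220AC0$2
  rot[2] = 220AC0$2A
  rot[3] = 20AC0$2A2
  rot[4] = 0AC0$2A22
  rot[5] = AC0$2A220
  rot[6] = C0$2A220A
  rot[7] = 0$2A220AC
  rot[8] = $2A220AC0
Sorted (with $ < everything):
  sorted[0] = $2A220AC0
  sorted[1] = 0$2A220AC
  sorted[2] = 0AC0$2A22
  sorted[3] = 20AC0$2A2
  sorted[4] = 220AC0$2A
  sorted[5] = 2A220AC0$
  sorted[6] = A220AC0$2
  sorted[7] = AC0$2A220
  sorted[8] = C0$2A220A
sorted[2] = 0AC0$2A22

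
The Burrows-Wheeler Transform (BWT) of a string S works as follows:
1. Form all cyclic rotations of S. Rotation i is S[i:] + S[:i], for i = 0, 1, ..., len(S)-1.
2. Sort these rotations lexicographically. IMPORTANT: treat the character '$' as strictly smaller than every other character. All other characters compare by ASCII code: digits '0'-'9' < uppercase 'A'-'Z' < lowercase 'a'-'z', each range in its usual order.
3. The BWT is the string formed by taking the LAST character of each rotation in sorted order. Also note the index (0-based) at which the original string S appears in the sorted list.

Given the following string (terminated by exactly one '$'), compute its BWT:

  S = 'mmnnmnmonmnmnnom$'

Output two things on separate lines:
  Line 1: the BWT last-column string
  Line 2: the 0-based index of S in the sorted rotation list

All 17 rotations (rotation i = S[i:]+S[:i]):
  rot[0] = mmnnmnmonmnmnnom$
  rot[1] = mnnmnmonmnmnnom$m
  rot[2] = nnmnmonmnmnnom$mm
  rot[3] = nmnmonmnmnnom$mmn
  rot[4] = mnmonmnmnnom$mmnn
  rot[5] = nmonmnmnnom$mmnnm
  rot[6] = monmnmnnom$mmnnmn
  rot[7] = onmnmnnom$mmnnmnm
  rot[8] = nmnmnnom$mmnnmnmo
  rot[9] = mnmnnom$mmnnmnmon
  rot[10] = nmnnom$mmnnmnmonm
  rot[11] = mnnom$mmnnmnmonmn
  rot[12] = nnom$mmnnmnmonmnm
  rot[13] = nom$mmnnmnmonmnmn
  rot[14] = om$mmnnmnmonmnmnn
  rot[15] = m$mmnnmnmonmnmnno
  rot[16] = $mmnnmnmonmnmnnom
Sorted (with $ < everything):
  sorted[0] = $mmnnmnmonmnmnnom  (last char: 'm')
  sorted[1] = m$mmnnmnmonmnmnno  (last char: 'o')
  sorted[2] = mmnnmnmonmnmnnom$  (last char: '$')
  sorted[3] = mnmnnom$mmnnmnmon  (last char: 'n')
  sorted[4] = mnmonmnmnnom$mmnn  (last char: 'n')
  sorted[5] = mnnmnmonmnmnnom$m  (last char: 'm')
  sorted[6] = mnnom$mmnnmnmonmn  (last char: 'n')
  sorted[7] = monmnmnnom$mmnnmn  (last char: 'n')
  sorted[8] = nmnmnnom$mmnnmnmo  (last char: 'o')
  sorted[9] = nmnmonmnmnnom$mmn  (last char: 'n')
  sorted[10] = nmnnom$mmnnmnmonm  (last char: 'm')
  sorted[11] = nmonmnmnnom$mmnnm  (last char: 'm')
  sorted[12] = nnmnmonmnmnnom$mm  (last char: 'm')
  sorted[13] = nnom$mmnnmnmonmnm  (last char: 'm')
  sorted[14] = nom$mmnnmnmonmnmn  (last char: 'n')
  sorted[15] = om$mmnnmnmonmnmnn  (last char: 'n')
  sorted[16] = onmnmnnom$mmnnmnm  (last char: 'm')
Last column: mo$nnmnnonmmmmnnm
Original string S is at sorted index 2

Answer: mo$nnmnnonmmmmnnm
2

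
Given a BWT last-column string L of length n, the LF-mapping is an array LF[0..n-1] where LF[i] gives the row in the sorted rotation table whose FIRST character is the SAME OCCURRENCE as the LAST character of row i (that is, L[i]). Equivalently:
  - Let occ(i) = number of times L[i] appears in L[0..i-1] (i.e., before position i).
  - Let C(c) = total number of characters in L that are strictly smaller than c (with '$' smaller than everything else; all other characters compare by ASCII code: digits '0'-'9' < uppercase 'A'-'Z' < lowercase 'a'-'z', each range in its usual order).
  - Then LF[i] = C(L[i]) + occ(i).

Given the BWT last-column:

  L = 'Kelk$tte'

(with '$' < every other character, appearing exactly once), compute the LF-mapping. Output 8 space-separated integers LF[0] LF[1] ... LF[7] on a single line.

Char counts: '$':1, 'K':1, 'e':2, 'k':1, 'l':1, 't':2
C (first-col start): C('$')=0, C('K')=1, C('e')=2, C('k')=4, C('l')=5, C('t')=6
L[0]='K': occ=0, LF[0]=C('K')+0=1+0=1
L[1]='e': occ=0, LF[1]=C('e')+0=2+0=2
L[2]='l': occ=0, LF[2]=C('l')+0=5+0=5
L[3]='k': occ=0, LF[3]=C('k')+0=4+0=4
L[4]='$': occ=0, LF[4]=C('$')+0=0+0=0
L[5]='t': occ=0, LF[5]=C('t')+0=6+0=6
L[6]='t': occ=1, LF[6]=C('t')+1=6+1=7
L[7]='e': occ=1, LF[7]=C('e')+1=2+1=3

Answer: 1 2 5 4 0 6 7 3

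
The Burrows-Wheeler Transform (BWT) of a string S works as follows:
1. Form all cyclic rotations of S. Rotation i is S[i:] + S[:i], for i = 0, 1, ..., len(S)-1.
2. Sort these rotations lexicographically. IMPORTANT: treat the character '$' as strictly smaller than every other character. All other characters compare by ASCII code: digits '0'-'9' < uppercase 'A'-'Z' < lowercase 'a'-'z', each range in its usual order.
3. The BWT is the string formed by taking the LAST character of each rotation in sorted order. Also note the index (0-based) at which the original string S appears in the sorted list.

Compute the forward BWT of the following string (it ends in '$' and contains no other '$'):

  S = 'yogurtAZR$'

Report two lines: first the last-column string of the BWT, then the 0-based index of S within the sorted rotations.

Answer: RtZAoyurg$
9

Derivation:
All 10 rotations (rotation i = S[i:]+S[:i]):
  rot[0] = yogurtAZR$
  rot[1] = ogurtAZR$y
  rot[2] = gurtAZR$yo
  rot[3] = urtAZR$yog
  rot[4] = rtAZR$yogu
  rot[5] = tAZR$yogur
  rot[6] = AZR$yogurt
  rot[7] = ZR$yogurtA
  rot[8] = R$yogurtAZ
  rot[9] = $yogurtAZR
Sorted (with $ < everything):
  sorted[0] = $yogurtAZR  (last char: 'R')
  sorted[1] = AZR$yogurt  (last char: 't')
  sorted[2] = R$yogurtAZ  (last char: 'Z')
  sorted[3] = ZR$yogurtA  (last char: 'A')
  sorted[4] = gurtAZR$yo  (last char: 'o')
  sorted[5] = ogurtAZR$y  (last char: 'y')
  sorted[6] = rtAZR$yogu  (last char: 'u')
  sorted[7] = tAZR$yogur  (last char: 'r')
  sorted[8] = urtAZR$yog  (last char: 'g')
  sorted[9] = yogurtAZR$  (last char: '$')
Last column: RtZAoyurg$
Original string S is at sorted index 9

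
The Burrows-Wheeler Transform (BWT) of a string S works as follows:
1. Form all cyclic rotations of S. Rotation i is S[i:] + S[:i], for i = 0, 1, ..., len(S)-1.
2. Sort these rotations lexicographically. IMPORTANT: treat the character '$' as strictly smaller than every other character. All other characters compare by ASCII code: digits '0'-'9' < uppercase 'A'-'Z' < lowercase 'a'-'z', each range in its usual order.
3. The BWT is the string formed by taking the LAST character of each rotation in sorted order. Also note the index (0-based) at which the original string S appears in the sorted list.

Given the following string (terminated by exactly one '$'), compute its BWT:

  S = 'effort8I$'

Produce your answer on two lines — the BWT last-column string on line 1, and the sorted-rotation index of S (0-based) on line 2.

Answer: It8$effor
3

Derivation:
All 9 rotations (rotation i = S[i:]+S[:i]):
  rot[0] = effort8I$
  rot[1] = ffort8I$e
  rot[2] = fort8I$ef
  rot[3] = ort8I$eff
  rot[4] = rt8I$effo
  rot[5] = t8I$effor
  rot[6] = 8I$effort
  rot[7] = I$effort8
  rot[8] = $effort8I
Sorted (with $ < everything):
  sorted[0] = $effort8I  (last char: 'I')
  sorted[1] = 8I$effort  (last char: 't')
  sorted[2] = I$effort8  (last char: '8')
  sorted[3] = effort8I$  (last char: '$')
  sorted[4] = ffort8I$e  (last char: 'e')
  sorted[5] = fort8I$ef  (last char: 'f')
  sorted[6] = ort8I$eff  (last char: 'f')
  sorted[7] = rt8I$effo  (last char: 'o')
  sorted[8] = t8I$effor  (last char: 'r')
Last column: It8$effor
Original string S is at sorted index 3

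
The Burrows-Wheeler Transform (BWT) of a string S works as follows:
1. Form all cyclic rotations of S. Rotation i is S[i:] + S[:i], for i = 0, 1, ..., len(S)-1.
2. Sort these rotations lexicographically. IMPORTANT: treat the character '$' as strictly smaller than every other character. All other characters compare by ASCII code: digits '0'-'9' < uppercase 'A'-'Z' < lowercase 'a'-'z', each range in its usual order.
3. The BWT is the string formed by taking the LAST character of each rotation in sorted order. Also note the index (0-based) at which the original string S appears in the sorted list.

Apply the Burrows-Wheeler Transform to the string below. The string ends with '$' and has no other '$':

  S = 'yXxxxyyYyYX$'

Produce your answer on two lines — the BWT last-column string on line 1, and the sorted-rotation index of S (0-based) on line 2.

Answer: XYyyyXxx$Yyx
8

Derivation:
All 12 rotations (rotation i = S[i:]+S[:i]):
  rot[0] = yXxxxyyYyYX$
  rot[1] = XxxxyyYyYX$y
  rot[2] = xxxyyYyYX$yX
  rot[3] = xxyyYyYX$yXx
  rot[4] = xyyYyYX$yXxx
  rot[5] = yyYyYX$yXxxx
  rot[6] = yYyYX$yXxxxy
  rot[7] = YyYX$yXxxxyy
  rot[8] = yYX$yXxxxyyY
  rot[9] = YX$yXxxxyyYy
  rot[10] = X$yXxxxyyYyY
  rot[11] = $yXxxxyyYyYX
Sorted (with $ < everything):
  sorted[0] = $yXxxxyyYyYX  (last char: 'X')
  sorted[1] = X$yXxxxyyYyY  (last char: 'Y')
  sorted[2] = XxxxyyYyYX$y  (last char: 'y')
  sorted[3] = YX$yXxxxyyYy  (last char: 'y')
  sorted[4] = YyYX$yXxxxyy  (last char: 'y')
  sorted[5] = xxxyyYyYX$yX  (last char: 'X')
  sorted[6] = xxyyYyYX$yXx  (last char: 'x')
  sorted[7] = xyyYyYX$yXxx  (last char: 'x')
  sorted[8] = yXxxxyyYyYX$  (last char: '$')
  sorted[9] = yYX$yXxxxyyY  (last char: 'Y')
  sorted[10] = yYyYX$yXxxxy  (last char: 'y')
  sorted[11] = yyYyYX$yXxxx  (last char: 'x')
Last column: XYyyyXxx$Yyx
Original string S is at sorted index 8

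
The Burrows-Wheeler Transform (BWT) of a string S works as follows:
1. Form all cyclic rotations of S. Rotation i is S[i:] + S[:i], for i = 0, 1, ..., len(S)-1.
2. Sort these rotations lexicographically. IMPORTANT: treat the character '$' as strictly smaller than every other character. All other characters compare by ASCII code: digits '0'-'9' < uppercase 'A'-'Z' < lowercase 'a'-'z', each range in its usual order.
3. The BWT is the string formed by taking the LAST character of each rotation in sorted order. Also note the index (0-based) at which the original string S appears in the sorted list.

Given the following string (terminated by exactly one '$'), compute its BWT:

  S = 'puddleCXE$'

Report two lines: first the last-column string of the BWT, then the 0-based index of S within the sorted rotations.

Answer: EeXCudld$p
8

Derivation:
All 10 rotations (rotation i = S[i:]+S[:i]):
  rot[0] = puddleCXE$
  rot[1] = uddleCXE$p
  rot[2] = ddleCXE$pu
  rot[3] = dleCXE$pud
  rot[4] = leCXE$pudd
  rot[5] = eCXE$puddl
  rot[6] = CXE$puddle
  rot[7] = XE$puddleC
  rot[8] = E$puddleCX
  rot[9] = $puddleCXE
Sorted (with $ < everything):
  sorted[0] = $puddleCXE  (last char: 'E')
  sorted[1] = CXE$puddle  (last char: 'e')
  sorted[2] = E$puddleCX  (last char: 'X')
  sorted[3] = XE$puddleC  (last char: 'C')
  sorted[4] = ddleCXE$pu  (last char: 'u')
  sorted[5] = dleCXE$pud  (last char: 'd')
  sorted[6] = eCXE$puddl  (last char: 'l')
  sorted[7] = leCXE$pudd  (last char: 'd')
  sorted[8] = puddleCXE$  (last char: '$')
  sorted[9] = uddleCXE$p  (last char: 'p')
Last column: EeXCudld$p
Original string S is at sorted index 8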